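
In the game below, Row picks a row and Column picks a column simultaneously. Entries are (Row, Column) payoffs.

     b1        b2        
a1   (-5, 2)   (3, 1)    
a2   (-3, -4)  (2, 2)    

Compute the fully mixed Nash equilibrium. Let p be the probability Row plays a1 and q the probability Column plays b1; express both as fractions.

p = 6/7, q = 1/3

In a mixed NE each player is indifferent between their pure strategies, so the opponent's mix sets the indifference.
Column indifferent between b1 and b2: p·2 + (1−p)·(-4) = p·1 + (1−p)·2 ⟹ (-4) + 6p = 2 + (-1)p ⟹ p = 6/7.
Row indifferent between a1 and a2: q·(-5) + (1−q)·3 = q·(-3) + (1−q)·2 ⟹ 3 + (-8)q = 2 + (-5)q ⟹ q = 1/3.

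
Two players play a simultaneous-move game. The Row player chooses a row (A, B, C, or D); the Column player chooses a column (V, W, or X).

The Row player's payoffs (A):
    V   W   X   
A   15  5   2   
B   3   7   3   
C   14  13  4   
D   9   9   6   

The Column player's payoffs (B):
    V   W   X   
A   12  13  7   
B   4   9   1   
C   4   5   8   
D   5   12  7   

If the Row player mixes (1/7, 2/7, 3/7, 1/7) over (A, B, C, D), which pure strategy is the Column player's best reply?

W

The Column player's best reply maximizes expected payoff against the mix.
V: (1/7)·12 + (2/7)·4 + (3/7)·4 + (1/7)·5 = 37/7
W: (1/7)·13 + (2/7)·9 + (3/7)·5 + (1/7)·12 = 58/7
X: (1/7)·7 + (2/7)·1 + (3/7)·8 + (1/7)·7 = 40/7
Highest expected payoff is 58/7, from W.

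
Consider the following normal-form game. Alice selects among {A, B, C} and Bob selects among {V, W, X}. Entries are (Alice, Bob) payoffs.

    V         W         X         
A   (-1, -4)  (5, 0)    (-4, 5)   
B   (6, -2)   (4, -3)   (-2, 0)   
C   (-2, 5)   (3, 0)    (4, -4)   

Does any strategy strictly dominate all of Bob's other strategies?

Check whether one of Bob's strategies beats all alternatives regardless of what the opponent does.
V is not dominant: against A, W gives 0 > -4.
W is not dominant: against A, X gives 5 > 0.
X is not dominant: against C, V gives 5 > -4.
No single strategy is best against every opponent action.

None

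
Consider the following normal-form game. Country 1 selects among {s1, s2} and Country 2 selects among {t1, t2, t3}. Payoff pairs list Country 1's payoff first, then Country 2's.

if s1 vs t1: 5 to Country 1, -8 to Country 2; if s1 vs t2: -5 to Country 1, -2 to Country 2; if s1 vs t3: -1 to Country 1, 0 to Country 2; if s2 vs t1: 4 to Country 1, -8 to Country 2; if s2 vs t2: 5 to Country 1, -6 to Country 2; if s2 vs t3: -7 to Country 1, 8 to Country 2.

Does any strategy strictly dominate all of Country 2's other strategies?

t3

A strategy is strictly dominant if it gives Country 2 a strictly higher payoff than every other strategy, against every choice by the opponent.
t3 strictly dominates: vs s1: 0 > each of {-8, -2}; vs s2: 8 > each of {-8, -6}.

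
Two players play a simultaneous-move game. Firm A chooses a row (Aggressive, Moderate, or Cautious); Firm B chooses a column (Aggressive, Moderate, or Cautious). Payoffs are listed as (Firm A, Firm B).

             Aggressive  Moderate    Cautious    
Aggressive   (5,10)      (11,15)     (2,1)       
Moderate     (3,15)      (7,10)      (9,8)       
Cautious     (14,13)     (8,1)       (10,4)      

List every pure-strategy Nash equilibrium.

(Aggressive, Moderate) and (Cautious, Aggressive)

Find each player's best response to every opponent strategy; NE are the intersections.
Firm A's best responses — vs Aggressive: Cautious (payoff 14); vs Moderate: Aggressive (payoff 11); vs Cautious: Cautious (payoff 10).
Firm B's best responses — vs Aggressive: Moderate (payoff 15); vs Moderate: Aggressive (payoff 15); vs Cautious: Aggressive (payoff 13).
Mutual best responses occur at (Aggressive, Moderate) and (Cautious, Aggressive); at each, neither player gains by switching.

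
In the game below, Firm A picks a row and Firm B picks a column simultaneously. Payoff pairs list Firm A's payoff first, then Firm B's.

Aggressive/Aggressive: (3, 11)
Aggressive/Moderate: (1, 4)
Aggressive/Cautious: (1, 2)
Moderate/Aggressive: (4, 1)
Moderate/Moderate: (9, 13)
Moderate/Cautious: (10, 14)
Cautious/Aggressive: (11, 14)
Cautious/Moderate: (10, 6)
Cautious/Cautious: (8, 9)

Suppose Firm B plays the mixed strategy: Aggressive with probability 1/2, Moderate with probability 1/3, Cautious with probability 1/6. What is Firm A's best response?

Cautious

Compute Firm A's expected payoff from each pure strategy against the given mix.
Aggressive: (1/2)·3 + (1/3)·1 + (1/6)·1 = 2
Moderate: (1/2)·4 + (1/3)·9 + (1/6)·10 = 20/3
Cautious: (1/2)·11 + (1/3)·10 + (1/6)·8 = 61/6
Highest expected payoff is 61/6, from Cautious.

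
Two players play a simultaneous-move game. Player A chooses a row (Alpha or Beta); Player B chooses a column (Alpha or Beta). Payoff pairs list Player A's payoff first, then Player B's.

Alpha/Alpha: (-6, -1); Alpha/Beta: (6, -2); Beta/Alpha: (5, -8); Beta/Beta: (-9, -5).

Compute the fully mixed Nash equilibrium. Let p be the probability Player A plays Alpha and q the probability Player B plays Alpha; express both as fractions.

In a mixed NE each player is indifferent between their pure strategies, so the opponent's mix sets the indifference.
Player B indifferent between Alpha and Beta: p·(-1) + (1−p)·(-8) = p·(-2) + (1−p)·(-5) ⟹ (-8) + 7p = (-5) + 3p ⟹ p = 3/4.
Player A indifferent between Alpha and Beta: q·(-6) + (1−q)·6 = q·5 + (1−q)·(-9) ⟹ 6 + (-12)q = (-9) + 14q ⟹ q = 15/26.

p = 3/4, q = 15/26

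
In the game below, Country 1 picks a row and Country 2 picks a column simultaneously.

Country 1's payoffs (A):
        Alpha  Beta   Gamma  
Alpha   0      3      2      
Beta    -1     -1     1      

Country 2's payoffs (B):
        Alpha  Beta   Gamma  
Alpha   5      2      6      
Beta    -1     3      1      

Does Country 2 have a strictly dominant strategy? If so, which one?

None

A strategy is strictly dominant if it gives Country 2 a strictly higher payoff than every other strategy, against every choice by the opponent.
Alpha is not dominant: against Alpha, Gamma gives 6 > 5.
Beta is not dominant: against Alpha, Alpha gives 5 > 2.
Gamma is not dominant: against Beta, Beta gives 3 > 1.
No single strategy is best against every opponent action.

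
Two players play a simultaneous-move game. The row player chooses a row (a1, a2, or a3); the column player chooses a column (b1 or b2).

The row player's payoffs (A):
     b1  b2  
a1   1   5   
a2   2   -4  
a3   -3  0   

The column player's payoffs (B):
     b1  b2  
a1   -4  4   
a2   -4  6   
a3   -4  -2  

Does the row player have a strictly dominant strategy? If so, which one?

A strategy is strictly dominant if it gives the row player a strictly higher payoff than every other strategy, against every choice by the opponent.
a1 is not dominant: against b1, a2 gives 2 > 1.
a2 is not dominant: against b2, a1 gives 5 > -4.
a3 is not dominant: against b1, a1 gives 1 > -3.
No single strategy is best against every opponent action.

None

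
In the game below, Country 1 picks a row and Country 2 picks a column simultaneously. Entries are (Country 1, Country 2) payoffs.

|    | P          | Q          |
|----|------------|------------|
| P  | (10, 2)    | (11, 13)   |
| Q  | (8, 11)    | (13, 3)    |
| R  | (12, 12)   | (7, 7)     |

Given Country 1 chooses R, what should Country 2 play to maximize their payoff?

With Country 1 fixed at R, Country 2's payoffs are: P → 12, Q → 7.
The maximum is 12, achieved by P.

P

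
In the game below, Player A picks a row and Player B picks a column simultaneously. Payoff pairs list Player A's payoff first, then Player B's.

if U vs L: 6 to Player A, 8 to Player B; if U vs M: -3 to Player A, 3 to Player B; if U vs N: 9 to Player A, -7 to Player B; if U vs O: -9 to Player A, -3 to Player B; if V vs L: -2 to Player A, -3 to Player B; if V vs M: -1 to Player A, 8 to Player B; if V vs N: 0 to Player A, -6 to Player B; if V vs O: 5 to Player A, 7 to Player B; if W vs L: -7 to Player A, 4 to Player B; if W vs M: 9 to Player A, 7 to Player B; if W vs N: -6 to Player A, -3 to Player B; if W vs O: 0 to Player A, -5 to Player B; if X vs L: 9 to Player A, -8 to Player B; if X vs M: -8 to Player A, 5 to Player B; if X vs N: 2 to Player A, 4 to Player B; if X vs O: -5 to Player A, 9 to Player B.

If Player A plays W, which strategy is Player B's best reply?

M

With Player A fixed at W, Player B's payoffs are: L → 4, M → 7, N → -3, O → -5.
The maximum is 7, achieved by M.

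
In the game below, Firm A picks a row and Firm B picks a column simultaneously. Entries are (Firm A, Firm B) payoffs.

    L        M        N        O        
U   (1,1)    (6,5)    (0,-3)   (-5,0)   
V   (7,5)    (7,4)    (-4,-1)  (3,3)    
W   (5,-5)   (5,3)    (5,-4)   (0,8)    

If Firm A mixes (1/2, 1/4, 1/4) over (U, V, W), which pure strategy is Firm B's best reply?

M

Firm B's best reply maximizes expected payoff against the mix.
L: (1/2)·1 + (1/4)·5 + (1/4)·(-5) = 1/2
M: (1/2)·5 + (1/4)·4 + (1/4)·3 = 17/4
N: (1/2)·(-3) + (1/4)·(-1) + (1/4)·(-4) = -11/4
O: (1/2)·0 + (1/4)·3 + (1/4)·8 = 11/4
Highest expected payoff is 17/4, from M.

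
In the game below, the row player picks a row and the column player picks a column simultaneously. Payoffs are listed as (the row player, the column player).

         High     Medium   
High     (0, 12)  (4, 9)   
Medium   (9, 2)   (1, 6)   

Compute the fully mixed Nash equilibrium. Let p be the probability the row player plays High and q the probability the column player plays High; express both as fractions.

Each player's mixing probability is pinned down by making the *other* player indifferent.
The column player indifferent between High and Medium: p·12 + (1−p)·2 = p·9 + (1−p)·6 ⟹ 2 + 10p = 6 + 3p ⟹ p = 4/7.
The row player indifferent between High and Medium: q·0 + (1−q)·4 = q·9 + (1−q)·1 ⟹ 4 + (-4)q = 1 + 8q ⟹ q = 1/4.

p = 4/7, q = 1/4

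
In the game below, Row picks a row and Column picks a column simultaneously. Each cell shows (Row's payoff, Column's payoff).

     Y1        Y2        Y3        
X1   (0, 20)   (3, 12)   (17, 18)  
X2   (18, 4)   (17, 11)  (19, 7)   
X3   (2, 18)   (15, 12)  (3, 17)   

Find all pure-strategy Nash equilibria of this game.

A profile is a Nash equilibrium when each player is best-responding to the other.
Row's best responses — vs Y1: X2 (payoff 18); vs Y2: X2 (payoff 17); vs Y3: X2 (payoff 19).
Column's best responses — vs X1: Y1 (payoff 20); vs X2: Y2 (payoff 11); vs X3: Y1 (payoff 18).
The only mutual best response is (X2, Y2); neither player gains by switching there.

(X2, Y2)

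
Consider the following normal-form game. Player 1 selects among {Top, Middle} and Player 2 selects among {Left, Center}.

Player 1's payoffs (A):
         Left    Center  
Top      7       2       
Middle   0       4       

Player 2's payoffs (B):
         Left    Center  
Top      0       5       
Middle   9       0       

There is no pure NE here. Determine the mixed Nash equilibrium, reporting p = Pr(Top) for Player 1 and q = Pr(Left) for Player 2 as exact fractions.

In a mixed NE each player is indifferent between their pure strategies, so the opponent's mix sets the indifference.
Player 2 indifferent between Left and Center: p·0 + (1−p)·9 = p·5 + (1−p)·0 ⟹ 9 + (-9)p = 0 + 5p ⟹ p = 9/14.
Player 1 indifferent between Top and Middle: q·7 + (1−q)·2 = q·0 + (1−q)·4 ⟹ 2 + 5q = 4 + (-4)q ⟹ q = 2/9.

p = 9/14, q = 2/9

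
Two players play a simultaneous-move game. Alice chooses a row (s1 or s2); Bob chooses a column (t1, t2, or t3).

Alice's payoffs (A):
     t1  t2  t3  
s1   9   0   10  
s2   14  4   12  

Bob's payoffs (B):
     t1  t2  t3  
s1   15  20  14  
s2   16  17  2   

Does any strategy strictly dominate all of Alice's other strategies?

Check whether one of Alice's strategies beats all alternatives regardless of what the opponent does.
s2 strictly dominates: vs t1: 14 > 9; vs t2: 4 > 0; vs t3: 12 > 10.

s2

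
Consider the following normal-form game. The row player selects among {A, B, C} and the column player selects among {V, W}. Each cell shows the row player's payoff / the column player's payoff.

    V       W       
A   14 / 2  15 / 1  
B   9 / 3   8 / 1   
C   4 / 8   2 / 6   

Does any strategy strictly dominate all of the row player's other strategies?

A strategy is strictly dominant if it gives the row player a strictly higher payoff than every other strategy, against every choice by the opponent.
A strictly dominates: vs V: 14 > each of {9, 4}; vs W: 15 > each of {8, 2}.

A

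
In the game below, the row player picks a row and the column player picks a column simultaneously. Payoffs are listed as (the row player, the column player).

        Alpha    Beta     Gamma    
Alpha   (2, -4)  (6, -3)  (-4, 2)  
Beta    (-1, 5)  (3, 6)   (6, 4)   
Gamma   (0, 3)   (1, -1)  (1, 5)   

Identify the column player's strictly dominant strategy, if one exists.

No strictly dominant strategy

A strategy is strictly dominant if it gives the column player a strictly higher payoff than every other strategy, against every choice by the opponent.
Alpha is not dominant: against Alpha, Beta gives -3 > -4.
Beta is not dominant: against Alpha, Gamma gives 2 > -3.
Gamma is not dominant: against Beta, Alpha gives 5 > 4.
No single strategy is best against every opponent action.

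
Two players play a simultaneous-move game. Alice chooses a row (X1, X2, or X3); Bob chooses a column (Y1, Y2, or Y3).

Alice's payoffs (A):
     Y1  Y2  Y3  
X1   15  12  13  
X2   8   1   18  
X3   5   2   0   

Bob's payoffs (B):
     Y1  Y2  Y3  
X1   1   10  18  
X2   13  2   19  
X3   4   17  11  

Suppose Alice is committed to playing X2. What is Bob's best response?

With Alice fixed at X2, Bob's payoffs are: Y1 → 13, Y2 → 2, Y3 → 19.
The maximum is 19, achieved by Y3.

Y3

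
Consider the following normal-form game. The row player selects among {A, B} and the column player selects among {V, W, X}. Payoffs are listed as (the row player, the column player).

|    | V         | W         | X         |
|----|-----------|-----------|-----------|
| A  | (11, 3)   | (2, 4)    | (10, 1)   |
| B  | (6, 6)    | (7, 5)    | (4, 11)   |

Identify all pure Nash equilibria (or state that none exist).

Check mutual best responses: a cell is a NE iff neither player can gain by unilaterally deviating.
The row player's best responses — vs V: A (payoff 11); vs W: B (payoff 7); vs X: A (payoff 10).
The column player's best responses — vs A: W (payoff 4); vs B: X (payoff 11).
No cell has both players best-responding. For instance, the row player's best reply to V is A, but against A the column player prefers W over V.

There is no pure-strategy Nash equilibrium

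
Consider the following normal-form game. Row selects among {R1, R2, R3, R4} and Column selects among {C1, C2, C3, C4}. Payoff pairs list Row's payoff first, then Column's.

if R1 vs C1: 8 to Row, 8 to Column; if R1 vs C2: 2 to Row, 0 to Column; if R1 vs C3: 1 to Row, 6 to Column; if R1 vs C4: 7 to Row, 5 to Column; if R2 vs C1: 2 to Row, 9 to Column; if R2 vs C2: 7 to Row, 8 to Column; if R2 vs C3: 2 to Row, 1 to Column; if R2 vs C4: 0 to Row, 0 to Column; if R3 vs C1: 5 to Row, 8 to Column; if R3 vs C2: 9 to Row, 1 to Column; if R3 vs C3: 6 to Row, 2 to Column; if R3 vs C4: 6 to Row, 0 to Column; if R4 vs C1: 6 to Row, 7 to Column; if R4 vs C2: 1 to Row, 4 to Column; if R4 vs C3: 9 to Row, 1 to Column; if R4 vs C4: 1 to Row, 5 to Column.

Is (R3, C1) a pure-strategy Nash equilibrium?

Holding Column at C1: Row gets 5 from R3 but could get 8 by switching to R1. Row has a profitable deviation.

No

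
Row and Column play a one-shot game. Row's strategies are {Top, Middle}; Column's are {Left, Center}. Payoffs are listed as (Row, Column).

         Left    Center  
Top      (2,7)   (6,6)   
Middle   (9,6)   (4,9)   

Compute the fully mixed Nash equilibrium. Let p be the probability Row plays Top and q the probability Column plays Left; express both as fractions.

In a mixed NE each player is indifferent between their pure strategies, so the opponent's mix sets the indifference.
Column indifferent between Left and Center: p·7 + (1−p)·6 = p·6 + (1−p)·9 ⟹ 6 + 1p = 9 + (-3)p ⟹ p = 3/4.
Row indifferent between Top and Middle: q·2 + (1−q)·6 = q·9 + (1−q)·4 ⟹ 6 + (-4)q = 4 + 5q ⟹ q = 2/9.

p = 3/4, q = 2/9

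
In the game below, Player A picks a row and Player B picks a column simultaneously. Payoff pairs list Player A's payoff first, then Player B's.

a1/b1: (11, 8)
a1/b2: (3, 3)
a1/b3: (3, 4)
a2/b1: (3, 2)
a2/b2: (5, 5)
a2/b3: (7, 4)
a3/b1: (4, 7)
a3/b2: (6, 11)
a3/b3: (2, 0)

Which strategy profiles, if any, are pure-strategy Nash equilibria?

(a1, b1) and (a3, b2)

Check mutual best responses: a cell is a NE iff neither player can gain by unilaterally deviating.
Player A's best responses — vs b1: a1 (payoff 11); vs b2: a3 (payoff 6); vs b3: a2 (payoff 7).
Player B's best responses — vs a1: b1 (payoff 8); vs a2: b2 (payoff 5); vs a3: b2 (payoff 11).
Mutual best responses occur at (a1, b1) and (a3, b2); at each, neither player gains by switching.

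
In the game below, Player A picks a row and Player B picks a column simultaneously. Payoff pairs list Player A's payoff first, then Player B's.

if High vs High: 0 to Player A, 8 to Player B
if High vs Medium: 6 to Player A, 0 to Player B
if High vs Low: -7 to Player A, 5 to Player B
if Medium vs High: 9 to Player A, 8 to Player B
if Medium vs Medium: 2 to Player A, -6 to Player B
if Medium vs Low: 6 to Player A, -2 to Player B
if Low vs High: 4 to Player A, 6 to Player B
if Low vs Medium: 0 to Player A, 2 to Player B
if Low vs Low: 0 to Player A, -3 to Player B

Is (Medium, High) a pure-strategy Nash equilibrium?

Yes

Holding Player B at High: Player A gets 9 from Medium, versus 0 from High, 4 from Low. No profitable deviation for Player A.
Holding Player A at Medium: Player B gets 8 from High, versus -6 from Medium, -2 from Low. No profitable deviation for Player B either.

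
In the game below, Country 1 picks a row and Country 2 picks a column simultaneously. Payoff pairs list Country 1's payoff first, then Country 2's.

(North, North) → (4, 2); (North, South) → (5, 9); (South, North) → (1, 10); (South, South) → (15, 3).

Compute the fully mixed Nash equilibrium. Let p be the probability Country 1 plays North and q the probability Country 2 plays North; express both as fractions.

Each player's mixing probability is pinned down by making the *other* player indifferent.
Country 2 indifferent between North and South: p·2 + (1−p)·10 = p·9 + (1−p)·3 ⟹ 10 + (-8)p = 3 + 6p ⟹ p = 1/2.
Country 1 indifferent between North and South: q·4 + (1−q)·5 = q·1 + (1−q)·15 ⟹ 5 + (-1)q = 15 + (-14)q ⟹ q = 10/13.

p = 1/2, q = 10/13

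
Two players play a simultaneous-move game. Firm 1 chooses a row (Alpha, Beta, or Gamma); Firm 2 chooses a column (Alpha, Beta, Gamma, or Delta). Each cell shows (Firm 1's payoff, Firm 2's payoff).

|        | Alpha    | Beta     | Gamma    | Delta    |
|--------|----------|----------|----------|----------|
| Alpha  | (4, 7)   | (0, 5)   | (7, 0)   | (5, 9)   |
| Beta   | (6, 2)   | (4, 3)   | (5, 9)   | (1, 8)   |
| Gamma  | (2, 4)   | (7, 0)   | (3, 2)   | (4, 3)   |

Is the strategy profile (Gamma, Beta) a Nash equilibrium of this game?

No

Holding Firm 2 at Beta: Firm 1 gets 7 from Gamma, versus 0 from Alpha, 4 from Beta. No profitable deviation for Firm 1.
Holding Firm 1 at Gamma: Firm 2 gets 0 from Beta but could get 4 by switching to Alpha. Firm 2 has a profitable deviation.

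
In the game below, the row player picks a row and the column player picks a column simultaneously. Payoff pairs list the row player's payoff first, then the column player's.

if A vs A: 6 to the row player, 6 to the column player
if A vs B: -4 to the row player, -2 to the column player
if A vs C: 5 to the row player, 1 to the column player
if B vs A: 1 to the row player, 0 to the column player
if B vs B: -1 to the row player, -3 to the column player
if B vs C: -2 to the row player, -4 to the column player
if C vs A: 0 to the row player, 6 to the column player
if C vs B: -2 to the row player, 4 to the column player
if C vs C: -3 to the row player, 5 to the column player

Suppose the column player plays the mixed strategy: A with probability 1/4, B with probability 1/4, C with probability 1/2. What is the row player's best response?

A

The row player's best reply maximizes expected payoff against the mix.
A: (1/4)·6 + (1/4)·(-4) + (1/2)·5 = 3
B: (1/4)·1 + (1/4)·(-1) + (1/2)·(-2) = -1
C: (1/4)·0 + (1/4)·(-2) + (1/2)·(-3) = -2
Highest expected payoff is 3, from A.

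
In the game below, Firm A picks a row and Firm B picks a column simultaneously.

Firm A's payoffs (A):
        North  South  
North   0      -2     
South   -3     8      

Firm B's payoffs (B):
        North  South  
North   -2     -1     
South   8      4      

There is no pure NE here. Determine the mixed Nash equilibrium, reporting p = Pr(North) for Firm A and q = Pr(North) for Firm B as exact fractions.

In a mixed NE each player is indifferent between their pure strategies, so the opponent's mix sets the indifference.
Firm B indifferent between North and South: p·(-2) + (1−p)·8 = p·(-1) + (1−p)·4 ⟹ 8 + (-10)p = 4 + (-5)p ⟹ p = 4/5.
Firm A indifferent between North and South: q·0 + (1−q)·(-2) = q·(-3) + (1−q)·8 ⟹ (-2) + 2q = 8 + (-11)q ⟹ q = 10/13.

p = 4/5, q = 10/13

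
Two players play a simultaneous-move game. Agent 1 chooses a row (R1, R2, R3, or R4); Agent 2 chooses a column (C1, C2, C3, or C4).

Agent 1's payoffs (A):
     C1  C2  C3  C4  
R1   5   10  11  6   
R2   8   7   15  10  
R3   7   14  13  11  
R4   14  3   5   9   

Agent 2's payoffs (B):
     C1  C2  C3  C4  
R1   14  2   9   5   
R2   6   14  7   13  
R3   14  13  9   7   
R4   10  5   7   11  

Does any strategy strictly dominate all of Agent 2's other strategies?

Check whether one of Agent 2's strategies beats all alternatives regardless of what the opponent does.
C1 is not dominant: against R2, C2 gives 14 > 6.
C2 is not dominant: against R1, C1 gives 14 > 2.
C3 is not dominant: against R1, C1 gives 14 > 9.
C4 is not dominant: against R1, C1 gives 14 > 5.
No single strategy is best against every opponent action.

No strictly dominant strategy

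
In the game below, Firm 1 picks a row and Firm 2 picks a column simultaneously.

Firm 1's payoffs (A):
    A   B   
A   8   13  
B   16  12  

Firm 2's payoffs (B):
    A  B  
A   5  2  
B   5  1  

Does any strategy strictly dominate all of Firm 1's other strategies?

No strictly dominant strategy

A strategy is strictly dominant if it gives Firm 1 a strictly higher payoff than every other strategy, against every choice by the opponent.
A is not dominant: against A, B gives 16 > 8.
B is not dominant: against B, A gives 13 > 12.
No single strategy is best against every opponent action.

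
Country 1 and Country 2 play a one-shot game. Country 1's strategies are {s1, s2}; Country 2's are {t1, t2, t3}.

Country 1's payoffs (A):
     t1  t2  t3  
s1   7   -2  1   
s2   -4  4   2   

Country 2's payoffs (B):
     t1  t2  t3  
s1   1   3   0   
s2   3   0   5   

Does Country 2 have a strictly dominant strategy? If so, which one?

A strategy is strictly dominant if it gives Country 2 a strictly higher payoff than every other strategy, against every choice by the opponent.
t1 is not dominant: against s1, t2 gives 3 > 1.
t2 is not dominant: against s2, t1 gives 3 > 0.
t3 is not dominant: against s1, t1 gives 1 > 0.
No single strategy is best against every opponent action.

No strictly dominant strategy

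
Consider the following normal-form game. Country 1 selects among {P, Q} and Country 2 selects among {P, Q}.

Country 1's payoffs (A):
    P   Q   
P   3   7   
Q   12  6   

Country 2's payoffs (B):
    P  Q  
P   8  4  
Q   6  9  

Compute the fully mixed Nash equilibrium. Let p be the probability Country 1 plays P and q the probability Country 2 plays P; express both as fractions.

Each player's mixing probability is pinned down by making the *other* player indifferent.
Country 2 indifferent between P and Q: p·8 + (1−p)·6 = p·4 + (1−p)·9 ⟹ 6 + 2p = 9 + (-5)p ⟹ p = 3/7.
Country 1 indifferent between P and Q: q·3 + (1−q)·7 = q·12 + (1−q)·6 ⟹ 7 + (-4)q = 6 + 6q ⟹ q = 1/10.

p = 3/7, q = 1/10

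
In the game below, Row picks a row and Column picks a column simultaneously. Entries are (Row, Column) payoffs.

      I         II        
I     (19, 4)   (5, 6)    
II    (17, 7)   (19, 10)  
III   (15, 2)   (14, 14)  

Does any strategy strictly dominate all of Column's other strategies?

Check whether one of Column's strategies beats all alternatives regardless of what the opponent does.
II strictly dominates: vs I: 6 > 4; vs II: 10 > 7; vs III: 14 > 2.

II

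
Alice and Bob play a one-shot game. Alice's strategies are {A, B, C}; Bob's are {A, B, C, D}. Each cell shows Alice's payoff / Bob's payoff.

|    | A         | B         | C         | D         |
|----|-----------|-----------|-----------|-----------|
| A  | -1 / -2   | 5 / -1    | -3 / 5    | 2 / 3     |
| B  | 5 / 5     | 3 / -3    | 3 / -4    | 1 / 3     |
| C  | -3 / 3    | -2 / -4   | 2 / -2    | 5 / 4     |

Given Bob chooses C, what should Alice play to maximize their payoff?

B

With Bob fixed at C, Alice's payoffs are: A → -3, B → 3, C → 2.
The maximum is 3, achieved by B.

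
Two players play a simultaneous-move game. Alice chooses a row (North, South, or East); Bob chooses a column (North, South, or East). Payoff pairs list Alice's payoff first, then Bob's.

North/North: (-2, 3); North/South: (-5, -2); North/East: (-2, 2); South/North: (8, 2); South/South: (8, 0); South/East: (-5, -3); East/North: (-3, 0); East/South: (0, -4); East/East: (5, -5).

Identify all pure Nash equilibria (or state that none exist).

Check mutual best responses: a cell is a NE iff neither player can gain by unilaterally deviating.
Alice's best responses — vs North: South (payoff 8); vs South: South (payoff 8); vs East: East (payoff 5).
Bob's best responses — vs North: North (payoff 3); vs South: North (payoff 2); vs East: North (payoff 0).
The only mutual best response is (South, North); neither player gains by switching there.

(South, North)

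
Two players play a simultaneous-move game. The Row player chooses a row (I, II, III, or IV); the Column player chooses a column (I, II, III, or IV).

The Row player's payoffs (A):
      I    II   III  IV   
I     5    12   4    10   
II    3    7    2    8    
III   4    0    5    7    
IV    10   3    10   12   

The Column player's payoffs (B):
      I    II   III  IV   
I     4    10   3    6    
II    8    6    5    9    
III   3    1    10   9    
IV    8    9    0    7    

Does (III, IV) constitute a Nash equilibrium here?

No

Holding the Column player at IV: the Row player gets 7 from III but could get 12 by switching to IV. The Row player has a profitable deviation.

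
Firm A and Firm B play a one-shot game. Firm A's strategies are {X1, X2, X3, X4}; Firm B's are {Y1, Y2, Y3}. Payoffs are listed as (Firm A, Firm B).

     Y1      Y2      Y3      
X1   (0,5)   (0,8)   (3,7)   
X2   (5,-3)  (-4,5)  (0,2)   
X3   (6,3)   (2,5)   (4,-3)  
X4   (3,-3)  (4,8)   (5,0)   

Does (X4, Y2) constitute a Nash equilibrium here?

Yes

Holding Firm B at Y2: Firm A gets 4 from X4, versus 0 from X1, -4 from X2, 2 from X3. No profitable deviation for Firm A.
Holding Firm A at X4: Firm B gets 8 from Y2, versus -3 from Y1, 0 from Y3. No profitable deviation for Firm B either.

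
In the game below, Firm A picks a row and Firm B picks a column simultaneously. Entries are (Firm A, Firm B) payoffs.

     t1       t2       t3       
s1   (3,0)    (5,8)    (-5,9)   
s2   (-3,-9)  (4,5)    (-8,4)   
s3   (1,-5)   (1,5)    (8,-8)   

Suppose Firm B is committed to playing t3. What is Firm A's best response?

s3

With Firm B fixed at t3, Firm A's payoffs are: s1 → -5, s2 → -8, s3 → 8.
The maximum is 8, achieved by s3.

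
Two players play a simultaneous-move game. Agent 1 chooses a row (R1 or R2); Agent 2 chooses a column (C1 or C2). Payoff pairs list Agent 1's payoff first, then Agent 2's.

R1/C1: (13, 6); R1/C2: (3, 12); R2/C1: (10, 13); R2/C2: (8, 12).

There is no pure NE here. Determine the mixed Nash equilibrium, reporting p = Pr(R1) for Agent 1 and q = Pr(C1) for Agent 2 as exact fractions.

In a mixed NE each player is indifferent between their pure strategies, so the opponent's mix sets the indifference.
Agent 2 indifferent between C1 and C2: p·6 + (1−p)·13 = p·12 + (1−p)·12 ⟹ 13 + (-7)p = 12 + 0p ⟹ p = 1/7.
Agent 1 indifferent between R1 and R2: q·13 + (1−q)·3 = q·10 + (1−q)·8 ⟹ 3 + 10q = 8 + 2q ⟹ q = 5/8.

p = 1/7, q = 5/8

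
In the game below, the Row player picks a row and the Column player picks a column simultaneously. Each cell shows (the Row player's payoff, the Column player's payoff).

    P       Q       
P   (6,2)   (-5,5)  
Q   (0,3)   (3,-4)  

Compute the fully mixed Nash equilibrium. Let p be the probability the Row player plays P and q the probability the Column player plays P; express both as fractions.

Each player's mixing probability is pinned down by making the *other* player indifferent.
The Column player indifferent between P and Q: p·2 + (1−p)·3 = p·5 + (1−p)·(-4) ⟹ 3 + (-1)p = (-4) + 9p ⟹ p = 7/10.
The Row player indifferent between P and Q: q·6 + (1−q)·(-5) = q·0 + (1−q)·3 ⟹ (-5) + 11q = 3 + (-3)q ⟹ q = 4/7.

p = 7/10, q = 4/7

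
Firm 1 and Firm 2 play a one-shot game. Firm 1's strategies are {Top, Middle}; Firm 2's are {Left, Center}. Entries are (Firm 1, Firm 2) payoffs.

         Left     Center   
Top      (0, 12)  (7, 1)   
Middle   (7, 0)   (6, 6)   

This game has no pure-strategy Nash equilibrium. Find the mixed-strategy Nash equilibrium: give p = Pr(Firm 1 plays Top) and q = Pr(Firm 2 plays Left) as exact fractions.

p = 6/17, q = 1/8

In a mixed NE each player is indifferent between their pure strategies, so the opponent's mix sets the indifference.
Firm 2 indifferent between Left and Center: p·12 + (1−p)·0 = p·1 + (1−p)·6 ⟹ 0 + 12p = 6 + (-5)p ⟹ p = 6/17.
Firm 1 indifferent between Top and Middle: q·0 + (1−q)·7 = q·7 + (1−q)·6 ⟹ 7 + (-7)q = 6 + 1q ⟹ q = 1/8.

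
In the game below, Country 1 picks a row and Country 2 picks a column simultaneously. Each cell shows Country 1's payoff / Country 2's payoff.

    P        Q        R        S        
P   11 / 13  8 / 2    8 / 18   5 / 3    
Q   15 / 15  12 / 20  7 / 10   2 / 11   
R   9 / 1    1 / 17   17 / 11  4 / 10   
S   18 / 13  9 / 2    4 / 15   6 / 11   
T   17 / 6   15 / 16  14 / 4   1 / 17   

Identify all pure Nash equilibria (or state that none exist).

None

A profile is a Nash equilibrium when each player is best-responding to the other.
Country 1's best responses — vs P: S (payoff 18); vs Q: T (payoff 15); vs R: R (payoff 17); vs S: S (payoff 6).
Country 2's best responses — vs P: R (payoff 18); vs Q: Q (payoff 20); vs R: Q (payoff 17); vs S: R (payoff 15); vs T: S (payoff 17).
No cell has both players best-responding. For instance, Country 1's best reply to S is S, but against S Country 2 prefers R over S.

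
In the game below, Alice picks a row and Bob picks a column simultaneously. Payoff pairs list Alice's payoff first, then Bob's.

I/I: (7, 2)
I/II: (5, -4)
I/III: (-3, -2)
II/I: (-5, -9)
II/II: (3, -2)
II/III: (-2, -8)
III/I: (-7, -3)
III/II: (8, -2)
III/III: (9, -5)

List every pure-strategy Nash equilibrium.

(I, I) and (III, II)

Check mutual best responses: a cell is a NE iff neither player can gain by unilaterally deviating.
Alice's best responses — vs I: I (payoff 7); vs II: III (payoff 8); vs III: III (payoff 9).
Bob's best responses — vs I: I (payoff 2); vs II: II (payoff -2); vs III: II (payoff -2).
Mutual best responses occur at (I, I) and (III, II); at each, neither player gains by switching.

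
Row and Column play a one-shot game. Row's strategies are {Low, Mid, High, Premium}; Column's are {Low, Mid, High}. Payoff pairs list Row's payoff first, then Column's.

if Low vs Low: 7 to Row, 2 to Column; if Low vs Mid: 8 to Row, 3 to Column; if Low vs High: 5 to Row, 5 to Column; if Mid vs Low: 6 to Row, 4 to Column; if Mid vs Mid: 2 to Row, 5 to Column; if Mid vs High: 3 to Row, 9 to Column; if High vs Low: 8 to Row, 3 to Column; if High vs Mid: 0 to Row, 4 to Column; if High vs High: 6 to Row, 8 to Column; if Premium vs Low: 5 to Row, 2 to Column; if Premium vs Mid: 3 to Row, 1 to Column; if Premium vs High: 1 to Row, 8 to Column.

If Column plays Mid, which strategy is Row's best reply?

With Column fixed at Mid, Row's payoffs are: Low → 8, Mid → 2, High → 0, Premium → 3.
The maximum is 8, achieved by Low.

Low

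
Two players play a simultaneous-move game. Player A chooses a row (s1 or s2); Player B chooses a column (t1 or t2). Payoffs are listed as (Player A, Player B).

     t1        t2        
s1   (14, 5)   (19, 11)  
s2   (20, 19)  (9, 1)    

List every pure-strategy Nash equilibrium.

(s1, t2) and (s2, t1)

Find each player's best response to every opponent strategy; NE are the intersections.
Player A's best responses — vs t1: s2 (payoff 20); vs t2: s1 (payoff 19).
Player B's best responses — vs s1: t2 (payoff 11); vs s2: t1 (payoff 19).
Mutual best responses occur at (s1, t2) and (s2, t1); at each, neither player gains by switching.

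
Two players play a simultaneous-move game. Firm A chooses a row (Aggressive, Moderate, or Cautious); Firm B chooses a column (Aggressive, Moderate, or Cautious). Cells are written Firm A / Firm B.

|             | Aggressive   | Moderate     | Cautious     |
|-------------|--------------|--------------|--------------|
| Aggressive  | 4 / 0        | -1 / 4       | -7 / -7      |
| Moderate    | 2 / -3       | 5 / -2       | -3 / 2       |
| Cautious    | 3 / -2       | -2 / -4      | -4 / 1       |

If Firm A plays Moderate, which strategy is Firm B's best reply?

With Firm A fixed at Moderate, Firm B's payoffs are: Aggressive → -3, Moderate → -2, Cautious → 2.
The maximum is 2, achieved by Cautious.

Cautious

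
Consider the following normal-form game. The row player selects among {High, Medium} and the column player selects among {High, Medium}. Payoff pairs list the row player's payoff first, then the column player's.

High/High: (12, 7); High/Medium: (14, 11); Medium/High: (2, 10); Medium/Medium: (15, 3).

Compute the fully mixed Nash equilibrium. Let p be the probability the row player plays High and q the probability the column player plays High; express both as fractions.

In a mixed NE each player is indifferent between their pure strategies, so the opponent's mix sets the indifference.
The column player indifferent between High and Medium: p·7 + (1−p)·10 = p·11 + (1−p)·3 ⟹ 10 + (-3)p = 3 + 8p ⟹ p = 7/11.
The row player indifferent between High and Medium: q·12 + (1−q)·14 = q·2 + (1−q)·15 ⟹ 14 + (-2)q = 15 + (-13)q ⟹ q = 1/11.

p = 7/11, q = 1/11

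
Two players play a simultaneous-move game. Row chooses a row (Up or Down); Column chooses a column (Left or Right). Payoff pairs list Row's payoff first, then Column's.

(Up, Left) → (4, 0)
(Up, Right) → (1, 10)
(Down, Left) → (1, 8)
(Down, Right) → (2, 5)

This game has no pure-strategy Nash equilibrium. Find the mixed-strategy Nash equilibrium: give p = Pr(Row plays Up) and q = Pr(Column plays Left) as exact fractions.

p = 3/13, q = 1/4

In a mixed NE each player is indifferent between their pure strategies, so the opponent's mix sets the indifference.
Column indifferent between Left and Right: p·0 + (1−p)·8 = p·10 + (1−p)·5 ⟹ 8 + (-8)p = 5 + 5p ⟹ p = 3/13.
Row indifferent between Up and Down: q·4 + (1−q)·1 = q·1 + (1−q)·2 ⟹ 1 + 3q = 2 + (-1)q ⟹ q = 1/4.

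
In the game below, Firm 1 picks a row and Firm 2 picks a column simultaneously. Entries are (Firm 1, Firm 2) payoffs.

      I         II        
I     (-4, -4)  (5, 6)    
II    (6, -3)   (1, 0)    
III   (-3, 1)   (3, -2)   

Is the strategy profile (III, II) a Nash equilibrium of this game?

Holding Firm 2 at II: Firm 1 gets 3 from III but could get 5 by switching to I. Firm 1 has a profitable deviation.

No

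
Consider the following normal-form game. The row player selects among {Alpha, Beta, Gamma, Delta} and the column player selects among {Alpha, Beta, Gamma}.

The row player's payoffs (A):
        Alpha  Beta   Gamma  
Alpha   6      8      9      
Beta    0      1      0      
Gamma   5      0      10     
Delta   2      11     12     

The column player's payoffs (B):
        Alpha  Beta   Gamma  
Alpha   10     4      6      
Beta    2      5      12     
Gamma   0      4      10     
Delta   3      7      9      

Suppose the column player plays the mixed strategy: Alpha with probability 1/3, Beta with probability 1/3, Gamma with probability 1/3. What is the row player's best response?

Delta

The row player's best reply maximizes expected payoff against the mix.
Alpha: (1/3)·6 + (1/3)·8 + (1/3)·9 = 23/3
Beta: (1/3)·0 + (1/3)·1 + (1/3)·0 = 1/3
Gamma: (1/3)·5 + (1/3)·0 + (1/3)·10 = 5
Delta: (1/3)·2 + (1/3)·11 + (1/3)·12 = 25/3
Highest expected payoff is 25/3, from Delta.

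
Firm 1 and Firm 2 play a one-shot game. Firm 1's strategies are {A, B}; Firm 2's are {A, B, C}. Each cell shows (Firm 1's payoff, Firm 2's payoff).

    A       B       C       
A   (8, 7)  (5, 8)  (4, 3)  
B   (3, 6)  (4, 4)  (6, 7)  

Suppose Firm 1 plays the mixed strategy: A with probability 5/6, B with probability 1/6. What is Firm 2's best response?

B

Compute Firm 2's expected payoff from each pure strategy against the given mix.
A: (5/6)·7 + (1/6)·6 = 41/6
B: (5/6)·8 + (1/6)·4 = 22/3
C: (5/6)·3 + (1/6)·7 = 11/3
Highest expected payoff is 22/3, from B.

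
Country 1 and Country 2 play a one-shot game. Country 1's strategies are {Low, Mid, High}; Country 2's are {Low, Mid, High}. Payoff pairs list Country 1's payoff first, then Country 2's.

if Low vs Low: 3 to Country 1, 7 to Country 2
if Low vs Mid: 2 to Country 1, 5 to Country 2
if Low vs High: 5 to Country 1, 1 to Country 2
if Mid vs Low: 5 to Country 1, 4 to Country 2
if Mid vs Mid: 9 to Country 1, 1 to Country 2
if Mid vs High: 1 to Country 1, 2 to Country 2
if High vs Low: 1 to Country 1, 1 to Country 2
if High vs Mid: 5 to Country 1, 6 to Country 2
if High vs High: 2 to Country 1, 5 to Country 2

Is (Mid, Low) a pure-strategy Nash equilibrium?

Yes

Holding Country 2 at Low: Country 1 gets 5 from Mid, versus 3 from Low, 1 from High. No profitable deviation for Country 1.
Holding Country 1 at Mid: Country 2 gets 4 from Low, versus 1 from Mid, 2 from High. No profitable deviation for Country 2 either.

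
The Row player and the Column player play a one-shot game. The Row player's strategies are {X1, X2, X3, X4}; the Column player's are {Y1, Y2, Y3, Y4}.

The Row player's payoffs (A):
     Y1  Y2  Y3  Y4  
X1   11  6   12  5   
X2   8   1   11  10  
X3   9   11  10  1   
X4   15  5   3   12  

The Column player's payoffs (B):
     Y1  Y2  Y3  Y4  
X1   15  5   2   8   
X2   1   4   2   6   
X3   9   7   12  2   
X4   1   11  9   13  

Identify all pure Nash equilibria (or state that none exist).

(X4, Y4)

Find each player's best response to every opponent strategy; NE are the intersections.
The Row player's best responses — vs Y1: X4 (payoff 15); vs Y2: X3 (payoff 11); vs Y3: X1 (payoff 12); vs Y4: X4 (payoff 12).
The Column player's best responses — vs X1: Y1 (payoff 15); vs X2: Y4 (payoff 6); vs X3: Y3 (payoff 12); vs X4: Y4 (payoff 13).
The only mutual best response is (X4, Y4); neither player gains by switching there.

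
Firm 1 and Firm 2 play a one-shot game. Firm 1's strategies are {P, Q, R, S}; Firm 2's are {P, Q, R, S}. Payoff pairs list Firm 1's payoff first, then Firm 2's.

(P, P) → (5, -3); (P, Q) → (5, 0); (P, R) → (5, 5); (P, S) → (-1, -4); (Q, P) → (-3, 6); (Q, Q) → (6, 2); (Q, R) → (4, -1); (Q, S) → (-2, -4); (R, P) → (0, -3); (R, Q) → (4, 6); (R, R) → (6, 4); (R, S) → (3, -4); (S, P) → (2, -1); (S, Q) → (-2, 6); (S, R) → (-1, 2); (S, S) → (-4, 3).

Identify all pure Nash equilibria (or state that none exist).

A profile is a Nash equilibrium when each player is best-responding to the other.
Firm 1's best responses — vs P: P (payoff 5); vs Q: Q (payoff 6); vs R: R (payoff 6); vs S: R (payoff 3).
Firm 2's best responses — vs P: R (payoff 5); vs Q: P (payoff 6); vs R: Q (payoff 6); vs S: Q (payoff 6).
No cell has both players best-responding. For instance, Firm 1's best reply to P is P, but against P Firm 2 prefers R over P.

There is no pure-strategy Nash equilibrium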